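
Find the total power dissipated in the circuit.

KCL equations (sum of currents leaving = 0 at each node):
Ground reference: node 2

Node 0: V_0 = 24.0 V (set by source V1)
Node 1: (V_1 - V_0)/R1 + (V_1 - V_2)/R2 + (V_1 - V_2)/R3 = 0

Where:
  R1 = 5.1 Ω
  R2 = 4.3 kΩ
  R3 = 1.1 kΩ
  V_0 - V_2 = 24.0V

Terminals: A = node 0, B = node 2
Nodal analysis, taking node 2 as the 0 V reference.
Source V1 fixes V_0 = 24 V.
KCL at each unknown node (sum of currents leaving = 0; resistances in Ω):
  Node 1: (V_1 - 24)/5.1 + (V_1 - 0)/4300 + (V_1 - 0)/1100 = 0
Collecting terms: 0.1972 × V_1 = 4.706  =>  V_1 = 23.86 V
Power in each resistor, P = (ΔV)²/R:
  P_R1 = (24 - 23.86)²/5.1 = 0.003785 W
  P_R2 = (23.86 - 0)²/4300 = 0.1324 W
  P_R3 = (23.86 - 0)²/1100 = 0.5176 W
P_total = P_R1 + P_R2 + P_R3 = 0.6538 W

Final answer: 0.6538 W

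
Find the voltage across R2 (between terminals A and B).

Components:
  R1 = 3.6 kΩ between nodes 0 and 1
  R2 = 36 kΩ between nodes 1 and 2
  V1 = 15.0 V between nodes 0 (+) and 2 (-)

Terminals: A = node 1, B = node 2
R1 and R2 are in series across V1 (node 0 → node 1 → node 2), and the output A–B is taken across R2, so this is a voltage divider.
Series current: I = V1/(R1 + R2) = 15/(3600 + 36000) = 15/39600 = 0.0003788 A
V_R2 = I × R2 = V1 × R2/(R1 + R2) = 15 × 36000/39600 = 13.64 V

Final answer: 13.64 V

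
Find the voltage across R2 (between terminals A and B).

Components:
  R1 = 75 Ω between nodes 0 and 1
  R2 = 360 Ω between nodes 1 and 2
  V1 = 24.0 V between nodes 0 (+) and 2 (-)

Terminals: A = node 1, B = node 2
R1 and R2 are in series across V1 (node 0 → node 1 → node 2), and the output A–B is taken across R2, so this is a voltage divider.
Series current: I = V1/(R1 + R2) = 24/(75 + 360) = 24/435 = 0.05517 A
V_R2 = I × R2 = V1 × R2/(R1 + R2) = 24 × 360/435 = 19.86 V

Final answer: 19.86 V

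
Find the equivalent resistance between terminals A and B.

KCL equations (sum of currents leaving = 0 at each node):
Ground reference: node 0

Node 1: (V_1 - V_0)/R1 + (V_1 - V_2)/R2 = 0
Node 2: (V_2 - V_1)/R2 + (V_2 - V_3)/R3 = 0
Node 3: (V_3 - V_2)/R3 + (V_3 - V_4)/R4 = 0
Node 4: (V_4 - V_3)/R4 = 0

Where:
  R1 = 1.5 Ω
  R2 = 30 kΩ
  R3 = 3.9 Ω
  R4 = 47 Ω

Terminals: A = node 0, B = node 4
Reduce the network between node 0 (A) and node 4 (B) by series/parallel combination:
  Rs1 = R1 + R2 (series, joined only at node 1) = 1.5 + 30000 = 30000 Ω
  Rs2 = R3 + Rs1 (series, joined only at node 2) = 3.9 + 30000 = 30010 Ω
  Rs3 = R4 + Rs2 (series, joined only at node 3) = 47 + 30010 = 30050 Ω
R_eq = 30.05 kΩ

Final answer: 30.05 kΩ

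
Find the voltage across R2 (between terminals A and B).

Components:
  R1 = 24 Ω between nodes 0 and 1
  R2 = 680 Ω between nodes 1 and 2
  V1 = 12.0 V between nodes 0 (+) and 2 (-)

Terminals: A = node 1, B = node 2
R1 and R2 are in series across V1 (node 0 → node 1 → node 2), and the output A–B is taken across R2, so this is a voltage divider.
Series current: I = V1/(R1 + R2) = 12/(24 + 680) = 12/704 = 0.01705 A
V_R2 = I × R2 = V1 × R2/(R1 + R2) = 12 × 680/704 = 11.59 V

Final answer: 11.59 V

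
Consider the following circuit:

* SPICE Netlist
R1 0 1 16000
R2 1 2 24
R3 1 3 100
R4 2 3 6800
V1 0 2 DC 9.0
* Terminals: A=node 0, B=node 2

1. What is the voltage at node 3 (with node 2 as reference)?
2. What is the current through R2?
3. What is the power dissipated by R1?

Nodal analysis, taking node 2 as the 0 V reference.
Source V1 fixes V_0 = 9 V.
KCL at each unknown node (sum of currents leaving = 0; resistances in Ω):
  Node 1: (V_1 - 9)/16000 + (V_1 - 0)/24 + (V_1 - V_3)/100 = 0
  Node 3: (V_3 - V_1)/100 + (V_3 - 0)/6800 = 0
Collecting terms (coefficients in siemens):
  0.05173·V_1 - 0.01·V_3 = 0.0005625
  0.01015·V_3 - 0.01·V_1 = 0
Determinant D = (0.05173)(0.01015) - (-0.01)(-0.01) = 0.0004249
V_1 = [(0.0005625)(0.01015) - (-0.01)(0)]/D = 0.01343 V
V_3 = [(0.05173)(0) - (0.0005625)(-0.01)]/D = 0.01324 V
Part 1:
  Read off the nodal solution: V_3 = 0.01324 V
Part 2:
  I_R2 = (V_1 - V_2)/R2 = (0.01343 - 0)/24 = 0.0005597 A
  Magnitude: I_R2 = 0.0005597 A
Part 3:
  I_R1 = (V_0 - V_1)/R1 = (9 - 0.01343)/16000 = 0.0005617 A
  P_R1 = I_R1² × R1 = (0.0005617)² × 16000 = 0.005047 W

Final answers:
1. V_3 = 0.01324 V
2. I_R2 = 0.0005597 A
3. P_R1 = 0.005047 W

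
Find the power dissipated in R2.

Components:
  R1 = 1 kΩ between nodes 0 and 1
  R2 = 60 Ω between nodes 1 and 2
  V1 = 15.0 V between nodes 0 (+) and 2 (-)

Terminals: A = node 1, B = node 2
Nodal analysis, taking node 2 as the 0 V reference.
Source V1 fixes V_0 = 15 V.
KCL at each unknown node (sum of currents leaving = 0; resistances in Ω):
  Node 1: (V_1 - 15)/1000 + (V_1 - 0)/60 = 0
Collecting terms: 0.01767 × V_1 = 0.015  =>  V_1 = 0.8491 V
I_R2 = (V_1 - V_2)/R2 = (0.8491 - 0)/60 = 0.01415 A
P_R2 = I_R2² × R2 = (0.01415)² × 60 = 0.01201 W

Final answer: 0.01201 W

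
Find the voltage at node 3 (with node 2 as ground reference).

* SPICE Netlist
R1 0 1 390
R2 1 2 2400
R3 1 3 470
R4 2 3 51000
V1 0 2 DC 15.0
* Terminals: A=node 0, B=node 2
Nodal analysis, taking node 2 as the 0 V reference.
Source V1 fixes V_0 = 15 V.
KCL at each unknown node (sum of currents leaving = 0; resistances in Ω):
  Node 1: (V_1 - 15)/390 + (V_1 - 0)/2400 + (V_1 - V_3)/470 = 0
  Node 3: (V_3 - V_1)/470 + (V_3 - 0)/51000 = 0
Collecting terms (coefficients in siemens):
  0.005108·V_1 - 0.002128·V_3 = 0.03846
  0.002147·V_3 - 0.002128·V_1 = 0
Determinant D = (0.005108)(0.002147) - (-0.002128)(-0.002128) = 0.000006442
V_1 = [(0.03846)(0.002147) - (-0.002128)(0)]/D = 12.82 V
V_3 = [(0.005108)(0) - (0.03846)(-0.002128)]/D = 12.7 V
The requested potential is V_3 = 12.7 V.

Final answer: V_3 = 12.7 V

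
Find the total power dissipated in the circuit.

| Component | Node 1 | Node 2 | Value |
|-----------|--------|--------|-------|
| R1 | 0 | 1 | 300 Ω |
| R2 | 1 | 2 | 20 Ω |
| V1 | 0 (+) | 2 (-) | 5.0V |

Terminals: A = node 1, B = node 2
Nodal analysis, taking node 2 as the 0 V reference.
Source V1 fixes V_0 = 5 V.
KCL at each unknown node (sum of currents leaving = 0; resistances in Ω):
  Node 1: (V_1 - 5)/300 + (V_1 - 0)/20 = 0
Collecting terms: 0.05333 × V_1 = 0.01667  =>  V_1 = 0.3125 V
Power in each resistor, P = (ΔV)²/R:
  P_R1 = (5 - 0.3125)²/300 = 0.07324 W
  P_R2 = (0.3125 - 0)²/20 = 0.004883 W
P_total = P_R1 + P_R2 = 0.07812 W

Final answer: 0.07812 W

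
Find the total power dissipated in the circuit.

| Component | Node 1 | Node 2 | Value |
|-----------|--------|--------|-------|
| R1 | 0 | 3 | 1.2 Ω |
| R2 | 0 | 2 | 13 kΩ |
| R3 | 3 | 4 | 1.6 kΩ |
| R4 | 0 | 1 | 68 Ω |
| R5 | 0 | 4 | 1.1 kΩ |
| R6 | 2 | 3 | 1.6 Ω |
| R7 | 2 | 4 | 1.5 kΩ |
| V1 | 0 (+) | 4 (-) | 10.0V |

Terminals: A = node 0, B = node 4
Nodal analysis, taking node 4 as the 0 V reference.
Source V1 fixes V_0 = 10 V.
KCL at each unknown node (sum of currents leaving = 0; resistances in Ω):
  Node 1: (V_1 - 10)/68 = 0
  Node 2: (V_2 - 10)/13000 + (V_2 - V_3)/1.6 + (V_2 - 0)/1500 = 0
  Node 3: (V_3 - 10)/1.2 + (V_3 - 0)/1600 + (V_3 - V_2)/1.6 = 0
Collecting terms (coefficients in siemens):
  0.01471·V_1 = 0.1471
  0.6257·V_2 - 0.625·V_3 = 0.0007692
  1.459·V_3 - 0.625·V_2 = 8.333
Solving these 3 simultaneous equations (Gaussian elimination) gives:
  V_1 = 10 V, V_2 = 9.974 V, V_3 = 9.985 V
Power in each resistor, P = (ΔV)²/R:
  P_R1 = (10 - 9.985)²/1.2 = 0.0001993 W
  P_R2 = (10 - 9.974)²/13000 = 0.0000000524 W
  P_R3 = (9.985 - 0)²/1600 = 0.06231 W
  P_R4 = (10 - 10)²/68 = 0 W
  P_R5 = (10 - 0)²/1100 = 0.09091 W
  P_R6 = (9.974 - 9.985)²/1.6 = 0.0000707 W
  P_R7 = (9.974 - 0)²/1500 = 0.06632 W
P_total = P_R1 + P_R2 + P_R3 + P_R4 + P_R5 + P_R6 + P_R7 = 0.2198 W

Final answer: 0.2198 W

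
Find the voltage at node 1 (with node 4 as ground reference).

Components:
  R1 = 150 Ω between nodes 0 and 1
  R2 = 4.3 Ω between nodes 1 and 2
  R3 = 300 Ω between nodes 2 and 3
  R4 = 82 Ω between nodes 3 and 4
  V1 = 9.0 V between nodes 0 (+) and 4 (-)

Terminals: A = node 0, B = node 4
Nodal analysis, taking node 4 as the 0 V reference.
Source V1 fixes V_0 = 9 V.
KCL at each unknown node (sum of currents leaving = 0; resistances in Ω):
  Node 1: (V_1 - 9)/150 + (V_1 - V_2)/4.3 = 0
  Node 2: (V_2 - V_1)/4.3 + (V_2 - V_3)/300 = 0
  Node 3: (V_3 - V_2)/300 + (V_3 - 0)/82 = 0
Collecting terms (coefficients in siemens):
  0.2392·V_1 - 0.2326·V_2 = 0.06
  0.2359·V_2 - 0.2326·V_1 - 0.003333·V_3 = 0
  0.01553·V_3 - 0.003333·V_2 = 0
Solving these 3 simultaneous equations (Gaussian elimination) gives:
  V_1 = 6.483 V, V_2 = 6.411 V, V_3 = 1.376 V
The requested potential is V_1 = 6.483 V.

Final answer: V_1 = 6.483 V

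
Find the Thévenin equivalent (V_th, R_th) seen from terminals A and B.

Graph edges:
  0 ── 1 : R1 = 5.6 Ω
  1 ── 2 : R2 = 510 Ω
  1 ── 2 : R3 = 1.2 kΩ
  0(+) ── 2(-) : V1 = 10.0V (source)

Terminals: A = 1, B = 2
Step 1 — V_th is the open-circuit voltage V_A - V_B (nothing connected across the terminals).
Nodal analysis, taking node 2 as the 0 V reference.
Source V1 fixes V_0 = 10 V.
KCL at each unknown node (sum of currents leaving = 0; resistances in Ω):
  Node 1: (V_1 - 10)/5.6 + (V_1 - 0)/510 + (V_1 - 0)/1200 = 0
Collecting terms: 0.1814 × V_1 = 1.786  =>  V_1 = 9.846 V
V_th = V_1 - V_2 = 9.846 - 0 = 9.846 V
Step 2 — R_th: zero the source — replace V1 by a short circuit (node 2 merges into node 0) — and find the resistance seen between A (node 1) and B (node 0).
Reduce the network between node 1 (A) and node 0 (B) by series/parallel combination:
  Rp1 = R1 ‖ R2 ‖ R3 (parallel, all between nodes 0 and 1) = 1/(1/5.6 + 1/510 + 1/1200) = 5.514 Ω
R_th = 5.514 Ω

Final answer: V_th = 9.846 V, R_th = 5.514 Ω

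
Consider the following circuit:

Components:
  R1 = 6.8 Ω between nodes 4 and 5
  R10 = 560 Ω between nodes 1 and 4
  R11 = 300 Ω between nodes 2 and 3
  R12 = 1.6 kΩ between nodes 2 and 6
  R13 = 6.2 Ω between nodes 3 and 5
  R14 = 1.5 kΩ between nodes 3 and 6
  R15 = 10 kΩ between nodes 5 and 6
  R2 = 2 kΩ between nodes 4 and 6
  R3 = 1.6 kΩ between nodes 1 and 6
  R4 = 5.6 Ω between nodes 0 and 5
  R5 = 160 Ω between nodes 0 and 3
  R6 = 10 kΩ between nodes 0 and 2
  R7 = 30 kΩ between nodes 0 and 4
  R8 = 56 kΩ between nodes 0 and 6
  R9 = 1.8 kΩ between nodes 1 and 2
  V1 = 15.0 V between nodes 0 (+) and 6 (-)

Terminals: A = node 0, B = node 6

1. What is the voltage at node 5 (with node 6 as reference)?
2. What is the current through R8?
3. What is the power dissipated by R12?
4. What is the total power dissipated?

Nodal analysis, taking node 6 as the 0 V reference.
Source V1 fixes V_0 = 15 V.
KCL at each unknown node (sum of currents leaving = 0; resistances in Ω):
  Node 1: (V_1 - 0)/1600 + (V_1 - V_2)/1800 + (V_1 - V_4)/560 = 0
  Node 2: (V_2 - 15)/10000 + (V_2 - V_1)/1800 + (V_2 - V_3)/300 + (V_2 - 0)/1600 = 0
  Node 3: (V_3 - 15)/160 + (V_3 - V_2)/300 + (V_3 - V_5)/6.2 + (V_3 - 0)/1500 = 0
  Node 4: (V_4 - V_5)/6.8 + (V_4 - 0)/2000 + (V_4 - 15)/30000 + (V_4 - V_1)/560 = 0
  Node 5: (V_5 - V_4)/6.8 + (V_5 - 15)/5.6 + (V_5 - V_3)/6.2 + (V_5 - 0)/10000 = 0
Collecting terms (coefficients in siemens):
  0.002966·V_1 - 0.0005556·V_2 - 0.001786·V_4 = 0
  0.004614·V_2 - 0.0005556·V_1 - 0.003333·V_3 = 0.0015
  0.1715·V_3 - 0.003333·V_2 - 0.1613·V_5 = 0.09375
  0.1494·V_4 - 0.001786·V_1 - 0.1471·V_5 = 0.0005
  0.487·V_5 - 0.1613·V_3 - 0.1471·V_4 = 2.679
Solving these 5 simultaneous equations (Gaussian elimination) gives:
  V_1 = 11.17 V, V_2 = 12.31 V, V_3 = 14.72 V, V_4 = 14.73 V
  V_5 = 14.82 V
Part 1:
  Read off the nodal solution: V_5 = 14.82 V
Part 2:
  I_R8 = (V_0 - V_6)/R8 = (15 - 0)/56000 = 0.0002679 A
  Magnitude: I_R8 = 0.0002679 A
Part 3:
  I_R12 = (V_2 - V_6)/R12 = (12.31 - 0)/1600 = 0.007693 A
  P_R12 = I_R12² × R12 = (0.007693)² × 1600 = 0.09468 W
Part 4:
  Power in each resistor, P = (ΔV)²/R:
    P_R1 = (14.73 - 14.82)²/6.8 = 0.001278 W
    P_R2 = (14.73 - 0)²/2000 = 0.1085 W
    P_R3 = (11.17 - 0)²/1600 = 0.07803 W
    P_R4 = (15 - 14.82)²/5.6 = 0.0055 W
    P_R5 = (15 - 14.72)²/160 = 0.0004748 W
    P_R6 = (15 - 12.31)²/10000 = 0.0007246 W
    P_R7 = (15 - 14.73)²/30000 = 0.000002407 W
    P_R8 = (15 - 0)²/56000 = 0.004018 W
    P_R9 = (11.17 - 12.31)²/1800 = 0.0007153 W
    P_R10 = (11.17 - 14.73)²/560 = 0.0226 W
    P_R11 = (12.31 - 14.72)²/300 = 0.01946 W
    P_R12 = (12.31 - 0)²/1600 = 0.09468 W
    P_R13 = (14.72 - 14.82)²/6.2 = 0.001617 W
    P_R14 = (14.72 - 0)²/1500 = 0.1445 W
    P_R15 = (14.82 - 0)²/10000 = 0.02198 W
  P_total = P_R1 + P_R2 + P_R3 + P_R4 + P_R5 + P_R6 + P_R7 + P_R8 + P_R9 + P_R10 + P_R11 + P_R12 + P_R13 + P_R14 + P_R15 = 0.5041 W

Final answers:
1. V_5 = 14.82 V
2. I_R8 = 0.0002679 A
3. P_R12 = 0.09468 W
4. P_total = 0.5041 W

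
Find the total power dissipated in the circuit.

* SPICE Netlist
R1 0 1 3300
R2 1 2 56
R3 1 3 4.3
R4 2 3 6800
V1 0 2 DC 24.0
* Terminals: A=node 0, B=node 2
Nodal analysis, taking node 2 as the 0 V reference.
Source V1 fixes V_0 = 24 V.
KCL at each unknown node (sum of currents leaving = 0; resistances in Ω):
  Node 1: (V_1 - 24)/3300 + (V_1 - 0)/56 + (V_1 - V_3)/4.3 = 0
  Node 3: (V_3 - V_1)/4.3 + (V_3 - 0)/6800 = 0
Collecting terms (coefficients in siemens):
  0.2507·V_1 - 0.2326·V_3 = 0.007273
  0.2327·V_3 - 0.2326·V_1 = 0
Determinant D = (0.2507)(0.2327) - (-0.2326)(-0.2326) = 0.00426
V_1 = [(0.007273)(0.2327) - (-0.2326)(0)]/D = 0.3973 V
V_3 = [(0.2507)(0) - (0.007273)(-0.2326)]/D = 0.397 V
Power in each resistor, P = (ΔV)²/R:
  P_R1 = (24 - 0.3973)²/3300 = 0.1688 W
  P_R2 = (0.3973 - 0)²/56 = 0.002818 W
  P_R3 = (0.3973 - 0.397)²/4.3 = 0.00000001466 W
  P_R4 = (0 - 0.397)²/6800 = 0.00002318 W
P_total = P_R1 + P_R2 + P_R3 + P_R4 = 0.1717 W

Final answer: 0.1717 W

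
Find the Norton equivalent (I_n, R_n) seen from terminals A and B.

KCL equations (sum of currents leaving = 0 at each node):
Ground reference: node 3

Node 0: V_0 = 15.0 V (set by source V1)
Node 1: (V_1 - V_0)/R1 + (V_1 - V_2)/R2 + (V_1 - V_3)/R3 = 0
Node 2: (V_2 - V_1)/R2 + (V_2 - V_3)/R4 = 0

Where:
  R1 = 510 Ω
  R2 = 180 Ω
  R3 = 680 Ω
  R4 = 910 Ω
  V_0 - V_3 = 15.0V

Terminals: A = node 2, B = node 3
Find the Thévenin equivalent first; then I_n = V_th/R_th and R_n = R_th.
Step 1 — V_th is the open-circuit voltage V_A - V_B (nothing connected across the terminals).
Nodal analysis, taking node 3 as the 0 V reference.
Source V1 fixes V_0 = 15 V.
KCL at each unknown node (sum of currents leaving = 0; resistances in Ω):
  Node 1: (V_1 - 15)/510 + (V_1 - V_2)/180 + (V_1 - 0)/680 = 0
  Node 2: (V_2 - V_1)/180 + (V_2 - 0)/910 = 0
Collecting terms (coefficients in siemens):
  0.008987·V_1 - 0.005556·V_2 = 0.02941
  0.006654·V_2 - 0.005556·V_1 = 0
Determinant D = (0.008987)(0.006654) - (-0.005556)(-0.005556) = 0.00002894
V_1 = [(0.02941)(0.006654) - (-0.005556)(0)]/D = 6.763 V
V_2 = [(0.008987)(0) - (0.02941)(-0.005556)]/D = 5.646 V
V_th = V_2 - V_3 = 5.646 - 0 = 5.646 V
Step 2 — R_th: zero the source — replace V1 by a short circuit (node 3 merges into node 0) — and find the resistance seen between A (node 2) and B (node 0).
Reduce the network between node 2 (A) and node 0 (B) by series/parallel combination:
  Rp1 = R1 ‖ R3 (parallel, both between nodes 0 and 1) = 1/(1/510 + 1/680) = 291.4 Ω
  Rs1 = R2 + Rp1 (series, joined only at node 1) = 180 + 291.4 = 471.4 Ω
  Rp2 = R4 ‖ Rs1 (parallel, both between nodes 0 and 2) = 1/(1/910 + 1/471.4) = 310.5 Ω
R_th = 310.5 Ω
I_n = V_th/R_th = 5.646/310.5 = 0.01818 A, and R_n = R_th = 310.5 Ω

Final answer: I_n = 0.01818 A, R_n = 310.5 Ω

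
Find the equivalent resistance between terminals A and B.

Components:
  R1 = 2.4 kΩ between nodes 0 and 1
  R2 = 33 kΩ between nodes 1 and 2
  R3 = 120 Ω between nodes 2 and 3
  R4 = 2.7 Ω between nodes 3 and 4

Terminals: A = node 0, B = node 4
Reduce the network between node 0 (A) and node 4 (B) by series/parallel combination:
  Rs1 = R1 + R2 (series, joined only at node 1) = 2400 + 33000 = 35400 Ω
  Rs2 = R3 + Rs1 (series, joined only at node 2) = 120 + 35400 = 35520 Ω
  Rs3 = R4 + Rs2 (series, joined only at node 3) = 2.7 + 35520 = 35520 Ω
R_eq = 35.52 kΩ

Final answer: 35.52 kΩ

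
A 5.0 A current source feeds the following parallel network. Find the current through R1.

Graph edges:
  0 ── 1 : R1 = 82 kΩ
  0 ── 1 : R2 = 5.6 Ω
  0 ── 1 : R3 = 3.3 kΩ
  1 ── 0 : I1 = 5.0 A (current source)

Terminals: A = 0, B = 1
All resistors sit directly between nodes 0 and 1, so they are in parallel and share one voltage V; the full source current 5 A splits among them.
1/R_par = 1/82000 + 1/5.6 + 1/3300 = 0.1789 S  =>  R_par = 5.59 Ω
V = I × R_par = 5 × 5.59 = 27.95 V
I_R1 = V/R1 = 27.95/82000 = 0.0003409 A

Final answer: 0.0003409 A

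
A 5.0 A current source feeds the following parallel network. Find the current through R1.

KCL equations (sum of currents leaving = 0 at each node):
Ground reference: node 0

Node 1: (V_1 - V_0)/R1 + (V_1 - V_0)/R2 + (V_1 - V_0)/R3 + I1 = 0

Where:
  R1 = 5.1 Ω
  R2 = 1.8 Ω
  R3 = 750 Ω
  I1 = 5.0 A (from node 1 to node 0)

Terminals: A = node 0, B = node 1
All resistors sit directly between nodes 0 and 1, so they are in parallel and share one voltage V; the full source current 5 A splits among them.
1/R_par = 1/5.1 + 1/1.8 + 1/750 = 0.753 S  =>  R_par = 1.328 Ω
V = I × R_par = 5 × 1.328 = 6.64 V
I_R1 = V/R1 = 6.64/5.1 = 1.302 A

Final answer: 1.302 A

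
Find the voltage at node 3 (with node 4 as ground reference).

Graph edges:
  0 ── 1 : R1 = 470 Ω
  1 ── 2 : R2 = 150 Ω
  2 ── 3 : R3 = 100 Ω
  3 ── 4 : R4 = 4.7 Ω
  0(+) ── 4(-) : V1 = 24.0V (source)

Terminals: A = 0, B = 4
Nodal analysis, taking node 4 as the 0 V reference.
Source V1 fixes V_0 = 24 V.
KCL at each unknown node (sum of currents leaving = 0; resistances in Ω):
  Node 1: (V_1 - 24)/470 + (V_1 - V_2)/150 = 0
  Node 2: (V_2 - V_1)/150 + (V_2 - V_3)/100 = 0
  Node 3: (V_3 - V_2)/100 + (V_3 - 0)/4.7 = 0
Collecting terms (coefficients in siemens):
  0.008794·V_1 - 0.006667·V_2 = 0.05106
  0.01667·V_2 - 0.006667·V_1 - 0.01·V_3 = 0
  0.2228·V_3 - 0.01·V_2 = 0
Solving these 3 simultaneous equations (Gaussian elimination) gives:
  V_1 = 8.435 V, V_2 = 3.467 V, V_3 = 0.1557 V
The requested potential is V_3 = 0.1557 V.

Final answer: V_3 = 0.1557 V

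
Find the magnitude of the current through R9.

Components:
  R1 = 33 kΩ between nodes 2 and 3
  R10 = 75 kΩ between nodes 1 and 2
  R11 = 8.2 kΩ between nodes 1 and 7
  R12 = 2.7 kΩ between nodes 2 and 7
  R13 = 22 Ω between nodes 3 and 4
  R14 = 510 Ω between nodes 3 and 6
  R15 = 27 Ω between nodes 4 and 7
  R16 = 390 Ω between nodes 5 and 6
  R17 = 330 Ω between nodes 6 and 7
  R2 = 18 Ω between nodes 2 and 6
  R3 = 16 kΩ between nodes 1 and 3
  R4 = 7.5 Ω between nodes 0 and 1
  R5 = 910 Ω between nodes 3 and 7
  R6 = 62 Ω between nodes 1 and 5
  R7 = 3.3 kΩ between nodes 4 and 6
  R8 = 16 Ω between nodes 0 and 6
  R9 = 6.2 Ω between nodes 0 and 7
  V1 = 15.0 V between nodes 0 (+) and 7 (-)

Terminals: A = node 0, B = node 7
Nodal analysis, taking node 7 as the 0 V reference.
Source V1 fixes V_0 = 15 V.
KCL at each unknown node (sum of currents leaving = 0; resistances in Ω):
  Node 1: (V_1 - V_3)/16000 + (V_1 - 15)/7.5 + (V_1 - V_5)/62 + (V_1 - V_2)/75000 + (V_1 - 0)/8200 = 0
  Node 2: (V_2 - V_3)/33000 + (V_2 - V_6)/18 + (V_2 - V_1)/75000 + (V_2 - 0)/2700 = 0
  Node 3: (V_3 - V_2)/33000 + (V_3 - V_1)/16000 + (V_3 - 0)/910 + (V_3 - V_4)/22 + (V_3 - V_6)/510 = 0
  Node 4: (V_4 - V_6)/3300 + (V_4 - V_3)/22 + (V_4 - 0)/27 = 0
  Node 5: (V_5 - V_1)/62 + (V_5 - V_6)/390 = 0
  Node 6: (V_6 - V_2)/18 + (V_6 - V_4)/3300 + (V_6 - 15)/16 + (V_6 - V_3)/510 + (V_6 - V_5)/390 + (V_6 - 0)/330 = 0
Collecting terms (coefficients in siemens):
  0.1497·V_1 - 0.00001333·V_2 - 0.0000625·V_3 - 0.01613·V_5 = 2
  0.05597·V_2 - 0.00001333·V_1 - 0.0000303·V_3 - 0.05556·V_6 = 0
  0.04861·V_3 - 0.0000625·V_1 - 0.0000303·V_2 - 0.04545·V_4 - 0.001961·V_6 = 0
  0.08279·V_4 - 0.04545·V_3 - 0.000303·V_6 = 0
  0.01869·V_5 - 0.01613·V_1 - 0.002564·V_6 = 0
  0.1259·V_6 - 0.05556·V_2 - 0.001961·V_3 - 0.000303·V_4 - 0.002564·V_5 = 0.9375
Solving these 6 simultaneous equations (Gaussian elimination) gives:
  V_1 = 14.96 V, V_2 = 13.73 V, V_3 = 1.301 V, V_4 = 0.7646 V
  V_5 = 14.81 V, V_6 = 13.83 V
I_R9 = (V_0 - V_7)/R9 = (15 - 0)/6.2 = 2.419 A
|I_R9| = 2.419 A

Final answer: |I_R9| = 2.419 A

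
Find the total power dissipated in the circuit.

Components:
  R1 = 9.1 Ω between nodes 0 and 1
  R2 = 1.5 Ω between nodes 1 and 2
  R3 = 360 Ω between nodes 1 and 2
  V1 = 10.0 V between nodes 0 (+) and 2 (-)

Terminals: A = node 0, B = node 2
Nodal analysis, taking node 2 as the 0 V reference.
Source V1 fixes V_0 = 10 V.
KCL at each unknown node (sum of currents leaving = 0; resistances in Ω):
  Node 1: (V_1 - 10)/9.1 + (V_1 - 0)/1.5 + (V_1 - 0)/360 = 0
Collecting terms: 0.7793 × V_1 = 1.099  =>  V_1 = 1.41 V
Power in each resistor, P = (ΔV)²/R:
  P_R1 = (10 - 1.41)²/9.1 = 8.108 W
  P_R2 = (1.41 - 0)²/1.5 = 1.325 W
  P_R3 = (1.41 - 0)²/360 = 0.005523 W
P_total = P_R1 + P_R2 + P_R3 = 9.44 W

Final answer: 9.44 W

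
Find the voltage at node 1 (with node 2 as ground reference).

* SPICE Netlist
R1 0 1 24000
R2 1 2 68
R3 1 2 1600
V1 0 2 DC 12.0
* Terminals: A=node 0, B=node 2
Nodal analysis, taking node 2 as the 0 V reference.
Source V1 fixes V_0 = 12 V.
KCL at each unknown node (sum of currents leaving = 0; resistances in Ω):
  Node 1: (V_1 - 12)/24000 + (V_1 - 0)/68 + (V_1 - 0)/1600 = 0
Collecting terms: 0.01537 × V_1 = 0.0005  =>  V_1 = 0.03253 V
The requested potential is V_1 = 0.03253 V.

Final answer: V_1 = 0.03253 V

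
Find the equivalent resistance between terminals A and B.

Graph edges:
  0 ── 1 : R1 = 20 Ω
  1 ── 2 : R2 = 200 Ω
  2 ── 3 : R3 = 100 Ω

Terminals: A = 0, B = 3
Reduce the network between node 0 (A) and node 3 (B) by series/parallel combination:
  Rs1 = R1 + R2 (series, joined only at node 1) = 20 + 200 = 220 Ω
  Rs2 = R3 + Rs1 (series, joined only at node 2) = 100 + 220 = 320 Ω
R_eq = 320 Ω

Final answer: 320 Ω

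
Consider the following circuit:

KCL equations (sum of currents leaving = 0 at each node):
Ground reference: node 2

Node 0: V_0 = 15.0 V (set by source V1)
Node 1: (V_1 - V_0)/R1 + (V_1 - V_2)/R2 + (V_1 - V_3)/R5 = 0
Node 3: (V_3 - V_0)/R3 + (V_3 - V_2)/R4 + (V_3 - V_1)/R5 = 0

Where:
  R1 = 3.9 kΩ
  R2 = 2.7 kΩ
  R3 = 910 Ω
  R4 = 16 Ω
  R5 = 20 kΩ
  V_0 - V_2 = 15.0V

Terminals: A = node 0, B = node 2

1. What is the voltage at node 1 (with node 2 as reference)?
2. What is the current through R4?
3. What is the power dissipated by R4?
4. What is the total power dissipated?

Nodal analysis, taking node 2 as the 0 V reference.
Source V1 fixes V_0 = 15 V.
KCL at each unknown node (sum of currents leaving = 0; resistances in Ω):
  Node 1: (V_1 - 15)/3900 + (V_1 - 0)/2700 + (V_1 - V_3)/20000 = 0
  Node 3: (V_3 - 15)/910 + (V_3 - 0)/16 + (V_3 - V_1)/20000 = 0
Collecting terms (coefficients in siemens):
  0.0006768·V_1 - 0.00005·V_3 = 0.003846
  0.06365·V_3 - 0.00005·V_1 = 0.01648
Determinant D = (0.0006768)(0.06365) - (-0.00005)(-0.00005) = 0.00004307
V_1 = [(0.003846)(0.06365) - (-0.00005)(0.01648)]/D = 5.702 V
V_3 = [(0.0006768)(0.01648) - (0.003846)(-0.00005)]/D = 0.2635 V
Part 1:
  Read off the nodal solution: V_1 = 5.702 V
Part 2:
  I_R4 = (V_2 - V_3)/R4 = (0 - 0.2635)/16 = -0.01647 A
  Magnitude: I_R4 = 0.01647 A
Part 3:
  I_R4 = (V_2 - V_3)/R4 = (0 - 0.2635)/16 = -0.01647 A
  P_R4 = I_R4² × R4 = (-0.01647)² × 16 = 0.004338 W
Part 4:
  Power in each resistor, P = (ΔV)²/R:
    P_R1 = (15 - 5.702)²/3900 = 0.02217 W
    P_R2 = (5.702 - 0)²/2700 = 0.01204 W
    P_R3 = (15 - 0.2635)²/910 = 0.2386 W
    P_R4 = (0 - 0.2635)²/16 = 0.004338 W
    P_R5 = (5.702 - 0.2635)²/20000 = 0.001479 W
  P_total = P_R1 + P_R2 + P_R3 + P_R4 + P_R5 = 0.2787 W

Final answers:
1. V_1 = 5.702 V
2. I_R4 = 0.01647 A
3. P_R4 = 0.004338 W
4. P_total = 0.2787 W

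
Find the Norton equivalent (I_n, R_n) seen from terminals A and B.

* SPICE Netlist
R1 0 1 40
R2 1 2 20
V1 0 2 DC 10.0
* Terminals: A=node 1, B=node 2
Find the Thévenin equivalent first; then I_n = V_th/R_th and R_n = R_th.
Step 1 — V_th is the open-circuit voltage V_A - V_B (nothing connected across the terminals).
Nodal analysis, taking node 2 as the 0 V reference.
Source V1 fixes V_0 = 10 V.
KCL at each unknown node (sum of currents leaving = 0; resistances in Ω):
  Node 1: (V_1 - 10)/40 + (V_1 - 0)/20 = 0
Collecting terms: 0.075 × V_1 = 0.25  =>  V_1 = 3.333 V
V_th = V_1 - V_2 = 3.333 - 0 = 3.333 V
Step 2 — R_th: zero the source — replace V1 by a short circuit (node 2 merges into node 0) — and find the resistance seen between A (node 1) and B (node 0).
Reduce the network between node 1 (A) and node 0 (B) by series/parallel combination:
  Rp1 = R1 ‖ R2 (parallel, both between nodes 0 and 1) = 1/(1/40 + 1/20) = 13.33 Ω
R_th = 13.33 Ω
I_n = V_th/R_th = 3.333/13.33 = 0.25 A, and R_n = R_th = 13.33 Ω

Final answer: I_n = 0.25 A, R_n = 13.33 Ω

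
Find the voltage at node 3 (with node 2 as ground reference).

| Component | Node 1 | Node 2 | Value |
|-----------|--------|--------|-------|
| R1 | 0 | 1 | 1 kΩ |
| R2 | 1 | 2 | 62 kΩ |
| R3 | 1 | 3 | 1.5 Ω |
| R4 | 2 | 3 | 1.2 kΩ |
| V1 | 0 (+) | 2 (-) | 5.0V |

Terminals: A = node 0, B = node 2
Nodal analysis, taking node 2 as the 0 V reference.
Source V1 fixes V_0 = 5 V.
KCL at each unknown node (sum of currents leaving = 0; resistances in Ω):
  Node 1: (V_1 - 5)/1000 + (V_1 - 0)/62000 + (V_1 - V_3)/1.5 = 0
  Node 3: (V_3 - V_1)/1.5 + (V_3 - 0)/1200 = 0
Collecting terms (coefficients in siemens):
  0.6677·V_1 - 0.6667·V_3 = 0.005
  0.6675·V_3 - 0.6667·V_1 = 0
Determinant D = (0.6677)(0.6675) - (-0.6667)(-0.6667) = 0.001234
V_1 = [(0.005)(0.6675) - (-0.6667)(0)]/D = 2.705 V
V_3 = [(0.6677)(0) - (0.005)(-0.6667)]/D = 2.702 V
The requested potential is V_3 = 2.702 V.

Final answer: V_3 = 2.702 V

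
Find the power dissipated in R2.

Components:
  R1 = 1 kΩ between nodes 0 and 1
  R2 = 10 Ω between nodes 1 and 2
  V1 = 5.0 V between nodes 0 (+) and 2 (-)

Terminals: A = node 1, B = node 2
Nodal analysis, taking node 2 as the 0 V reference.
Source V1 fixes V_0 = 5 V.
KCL at each unknown node (sum of currents leaving = 0; resistances in Ω):
  Node 1: (V_1 - 5)/1000 + (V_1 - 0)/10 = 0
Collecting terms: 0.101 × V_1 = 0.005  =>  V_1 = 0.0495 V
I_R2 = (V_1 - V_2)/R2 = (0.0495 - 0)/10 = 0.00495 A
P_R2 = I_R2² × R2 = (0.00495)² × 10 = 0.0002451 W

Final answer: 0.0002451 W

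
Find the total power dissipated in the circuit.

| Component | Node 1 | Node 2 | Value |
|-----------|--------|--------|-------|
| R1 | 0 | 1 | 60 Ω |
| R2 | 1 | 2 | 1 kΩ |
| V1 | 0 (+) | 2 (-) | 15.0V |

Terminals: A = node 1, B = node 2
Nodal analysis, taking node 2 as the 0 V reference.
Source V1 fixes V_0 = 15 V.
KCL at each unknown node (sum of currents leaving = 0; resistances in Ω):
  Node 1: (V_1 - 15)/60 + (V_1 - 0)/1000 = 0
Collecting terms: 0.01767 × V_1 = 0.25  =>  V_1 = 14.15 V
Power in each resistor, P = (ΔV)²/R:
  P_R1 = (15 - 14.15)²/60 = 0.01201 W
  P_R2 = (14.15 - 0)²/1000 = 0.2002 W
P_total = P_R1 + P_R2 = 0.2123 W

Final answer: 0.2123 W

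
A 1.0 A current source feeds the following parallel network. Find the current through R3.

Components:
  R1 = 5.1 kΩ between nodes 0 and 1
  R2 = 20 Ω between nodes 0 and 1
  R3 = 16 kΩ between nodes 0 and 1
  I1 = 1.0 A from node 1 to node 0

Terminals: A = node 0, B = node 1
All resistors sit directly between nodes 0 and 1, so they are in parallel and share one voltage V; the full source current 1 A splits among them.
1/R_par = 1/5100 + 1/20 + 1/16000 = 0.05026 S  =>  R_par = 19.9 Ω
V = I × R_par = 1 × 19.9 = 19.9 V
I_R3 = V/R3 = 19.9/16000 = 0.001244 A

Final answer: 0.001244 A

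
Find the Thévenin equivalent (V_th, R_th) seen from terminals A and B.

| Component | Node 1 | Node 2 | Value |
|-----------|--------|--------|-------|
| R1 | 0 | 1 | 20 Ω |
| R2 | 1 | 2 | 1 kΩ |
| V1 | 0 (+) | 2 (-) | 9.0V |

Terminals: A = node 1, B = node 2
Step 1 — V_th is the open-circuit voltage V_A - V_B (nothing connected across the terminals).
Nodal analysis, taking node 2 as the 0 V reference.
Source V1 fixes V_0 = 9 V.
KCL at each unknown node (sum of currents leaving = 0; resistances in Ω):
  Node 1: (V_1 - 9)/20 + (V_1 - 0)/1000 = 0
Collecting terms: 0.051 × V_1 = 0.45  =>  V_1 = 8.824 V
V_th = V_1 - V_2 = 8.824 - 0 = 8.824 V
Step 2 — R_th: zero the source — replace V1 by a short circuit (node 2 merges into node 0) — and find the resistance seen between A (node 1) and B (node 0).
Reduce the network between node 1 (A) and node 0 (B) by series/parallel combination:
  Rp1 = R1 ‖ R2 (parallel, both between nodes 0 and 1) = 1/(1/20 + 1/1000) = 19.61 Ω
R_th = 19.61 Ω

Final answer: V_th = 8.824 V, R_th = 19.61 Ω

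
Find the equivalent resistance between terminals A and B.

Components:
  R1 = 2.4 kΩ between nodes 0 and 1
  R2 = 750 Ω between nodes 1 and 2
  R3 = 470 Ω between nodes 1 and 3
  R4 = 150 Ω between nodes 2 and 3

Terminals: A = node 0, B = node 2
Reduce the network between node 0 (A) and node 2 (B) by series/parallel combination:
  Rs1 = R3 + R4 (series, joined only at node 3) = 470 + 150 = 620 Ω
  Rp1 = R2 ‖ Rs1 (parallel, both between nodes 1 and 2) = 1/(1/750 + 1/620) = 339.4 Ω
  Rs2 = R1 + Rp1 (series, joined only at node 1) = 2400 + 339.4 = 2739 Ω
R_eq = 2.739 kΩ

Final answer: 2.739 kΩ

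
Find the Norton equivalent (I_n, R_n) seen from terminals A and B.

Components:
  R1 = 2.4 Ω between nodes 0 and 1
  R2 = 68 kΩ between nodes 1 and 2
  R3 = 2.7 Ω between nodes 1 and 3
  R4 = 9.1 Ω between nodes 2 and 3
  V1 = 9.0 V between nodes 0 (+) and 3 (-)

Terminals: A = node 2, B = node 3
Find the Thévenin equivalent first; then I_n = V_th/R_th and R_n = R_th.
Step 1 — V_th is the open-circuit voltage V_A - V_B (nothing connected across the terminals).
Nodal analysis, taking node 3 as the 0 V reference.
Source V1 fixes V_0 = 9 V.
KCL at each unknown node (sum of currents leaving = 0; resistances in Ω):
  Node 1: (V_1 - 9)/2.4 + (V_1 - V_2)/68000 + (V_1 - 0)/2.7 = 0
  Node 2: (V_2 - V_1)/68000 + (V_2 - 0)/9.1 = 0
Collecting terms (coefficients in siemens):
  0.7871·V_1 - 0.00001471·V_2 = 3.75
  0.1099·V_2 - 0.00001471·V_1 = 0
Determinant D = (0.7871)(0.1099) - (-0.00001471)(-0.00001471) = 0.0865
V_1 = [(3.75)(0.1099) - (-0.00001471)(0)]/D = 4.765 V
V_2 = [(0.7871)(0) - (3.75)(-0.00001471)]/D = 0.0006375 V
V_th = V_2 - V_3 = 0.0006375 - 0 = 0.0006375 V
Step 2 — R_th: zero the source — replace V1 by a short circuit (node 3 merges into node 0) — and find the resistance seen between A (node 2) and B (node 0).
Reduce the network between node 2 (A) and node 0 (B) by series/parallel combination:
  Rp1 = R1 ‖ R3 (parallel, both between nodes 0 and 1) = 1/(1/2.4 + 1/2.7) = 1.271 Ω
  Rs1 = R2 + Rp1 (series, joined only at node 1) = 68000 + 1.271 = 68000 Ω
  Rp2 = R4 ‖ Rs1 (parallel, both between nodes 0 and 2) = 1/(1/9.1 + 1/68000) = 9.099 Ω
R_th = 9.099 Ω
I_n = V_th/R_th = 0.0006375/9.099 = 0.00007007 A, and R_n = R_th = 9.099 Ω

Final answer: I_n = 7.007e-05 A, R_n = 9.099 Ω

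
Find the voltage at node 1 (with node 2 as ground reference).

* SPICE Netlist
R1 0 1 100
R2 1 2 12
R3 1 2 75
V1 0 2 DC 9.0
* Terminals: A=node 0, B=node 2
Nodal analysis, taking node 2 as the 0 V reference.
Source V1 fixes V_0 = 9 V.
KCL at each unknown node (sum of currents leaving = 0; resistances in Ω):
  Node 1: (V_1 - 9)/100 + (V_1 - 0)/12 + (V_1 - 0)/75 = 0
Collecting terms: 0.1067 × V_1 = 0.09  =>  V_1 = 0.8438 V
The requested potential is V_1 = 0.8438 V.

Final answer: V_1 = 0.8438 V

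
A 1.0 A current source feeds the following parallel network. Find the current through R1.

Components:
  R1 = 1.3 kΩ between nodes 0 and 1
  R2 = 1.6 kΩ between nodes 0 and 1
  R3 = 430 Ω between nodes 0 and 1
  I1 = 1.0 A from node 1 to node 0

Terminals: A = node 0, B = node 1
All resistors sit directly between nodes 0 and 1, so they are in parallel and share one voltage V; the full source current 1 A splits among them.
1/R_par = 1/1300 + 1/1600 + 1/430 = 0.00372 S  =>  R_par = 268.8 Ω
V = I × R_par = 1 × 268.8 = 268.8 V
I_R1 = V/R1 = 268.8/1300 = 0.2068 A

Final answer: 0.2068 A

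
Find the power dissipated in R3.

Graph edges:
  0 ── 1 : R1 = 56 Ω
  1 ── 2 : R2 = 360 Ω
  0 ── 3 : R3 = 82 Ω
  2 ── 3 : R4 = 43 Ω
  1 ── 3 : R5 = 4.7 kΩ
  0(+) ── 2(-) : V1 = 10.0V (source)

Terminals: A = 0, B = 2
Nodal analysis, taking node 2 as the 0 V reference.
Source V1 fixes V_0 = 10 V.
KCL at each unknown node (sum of currents leaving = 0; resistances in Ω):
  Node 1: (V_1 - 10)/56 + (V_1 - 0)/360 + (V_1 - V_3)/4700 = 0
  Node 3: (V_3 - 10)/82 + (V_3 - 0)/43 + (V_3 - V_1)/4700 = 0
Collecting terms (coefficients in siemens):
  0.02085·V_1 - 0.0002128·V_3 = 0.1786
  0.03566·V_3 - 0.0002128·V_1 = 0.122
Determinant D = (0.02085)(0.03566) - (-0.0002128)(-0.0002128) = 0.0007435
V_1 = [(0.1786)(0.03566) - (-0.0002128)(0.122)]/D = 8.601 V
V_3 = [(0.02085)(0.122) - (0.1786)(-0.0002128)]/D = 3.471 V
I_R3 = (V_0 - V_3)/R3 = (10 - 3.471)/82 = 0.07962 A
P_R3 = I_R3² × R3 = (0.07962)² × 82 = 0.5199 W

Final answer: 0.5199 W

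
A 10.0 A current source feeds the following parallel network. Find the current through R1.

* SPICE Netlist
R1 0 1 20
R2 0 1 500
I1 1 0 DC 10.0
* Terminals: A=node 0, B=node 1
All resistors sit directly between nodes 0 and 1, so they are in parallel and share one voltage V; the full source current 10 A splits among them.
1/R_par = 1/20 + 1/500 = 0.052 S  =>  R_par = 19.23 Ω
V = I × R_par = 10 × 19.23 = 192.3 V
I_R1 = V/R1 = 192.3/20 = 9.615 A

Final answer: 9.615 A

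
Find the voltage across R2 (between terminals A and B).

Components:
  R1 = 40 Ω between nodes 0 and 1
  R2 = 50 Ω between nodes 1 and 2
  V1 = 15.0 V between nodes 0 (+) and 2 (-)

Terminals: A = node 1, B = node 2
R1 and R2 are in series across V1 (node 0 → node 1 → node 2), and the output A–B is taken across R2, so this is a voltage divider.
Series current: I = V1/(R1 + R2) = 15/(40 + 50) = 15/90 = 0.1667 A
V_R2 = I × R2 = V1 × R2/(R1 + R2) = 15 × 50/90 = 8.333 V

Final answer: 8.333 V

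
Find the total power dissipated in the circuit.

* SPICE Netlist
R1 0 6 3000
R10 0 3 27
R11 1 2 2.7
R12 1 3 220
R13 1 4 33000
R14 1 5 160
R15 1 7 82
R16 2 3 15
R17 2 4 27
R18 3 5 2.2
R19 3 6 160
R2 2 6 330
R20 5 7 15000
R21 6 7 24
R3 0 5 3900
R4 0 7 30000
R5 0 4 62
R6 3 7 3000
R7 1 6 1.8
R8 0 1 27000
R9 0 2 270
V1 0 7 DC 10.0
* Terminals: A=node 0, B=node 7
Nodal analysis, taking node 7 as the 0 V reference.
Source V1 fixes V_0 = 10 V.
KCL at each unknown node (sum of currents leaving = 0; resistances in Ω):
  Node 1: (V_1 - V_6)/1.8 + (V_1 - 10)/27000 + (V_1 - V_2)/2.7 + (V_1 - V_3)/220 + (V_1 - V_4)/33000 + (V_1 - V_5)/160 + (V_1 - 0)/82 = 0
  Node 2: (V_2 - V_6)/330 + (V_2 - 10)/270 + (V_2 - V_1)/2.7 + (V_2 - V_3)/15 + (V_2 - V_4)/27 = 0
  Node 3: (V_3 - 0)/3000 + (V_3 - 10)/27 + (V_3 - V_1)/220 + (V_3 - V_2)/15 + (V_3 - V_5)/2.2 + (V_3 - V_6)/160 = 0
  Node 4: (V_4 - 10)/62 + (V_4 - V_1)/33000 + (V_4 - V_2)/27 = 0
  Node 5: (V_5 - 10)/3900 + (V_5 - V_1)/160 + (V_5 - V_3)/2.2 + (V_5 - 0)/15000 = 0
  Node 6: (V_6 - 10)/3000 + (V_6 - V_2)/330 + (V_6 - V_1)/1.8 + (V_6 - V_3)/160 + (V_6 - 0)/24 = 0
Collecting terms (coefficients in siemens):
  0.949·V_1 - 0.3704·V_2 - 0.004545·V_3 - 0.0000303·V_4 - 0.00625·V_5 - 0.5556·V_6 = 0.0003704
  0.4808·V_2 - 0.3704·V_1 - 0.06667·V_3 - 0.03704·V_4 - 0.00303·V_6 = 0.03704
  0.5694·V_3 - 0.004545·V_1 - 0.06667·V_2 - 0.4545·V_5 - 0.00625·V_6 = 0.3704
  0.0532·V_4 - 0.0000303·V_1 - 0.03704·V_2 = 0.1613
  0.4611·V_5 - 0.00625·V_1 - 0.4545·V_3 = 0.002564
  0.6068·V_6 - 0.5556·V_1 - 0.00303·V_2 - 0.00625·V_3 = 0.003333
Solving these 6 simultaneous equations (Gaussian elimination) gives:
  V_1 = 4.254 V, V_2 = 4.734 V, V_3 = 6.256 V, V_4 = 6.33 V
  V_5 = 6.23 V, V_6 = 3.988 V
Power in each resistor, P = (ΔV)²/R:
  P_R1 = (10 - 3.988)²/3000 = 0.01205 W
  P_R2 = (4.734 - 3.988)²/330 = 0.001687 W
  P_R3 = (10 - 6.23)²/3900 = 0.003644 W
  P_R4 = (10 - 0)²/30000 = 0.003333 W
  P_R5 = (10 - 6.33)²/62 = 0.2172 W
  P_R6 = (6.256 - 0)²/3000 = 0.01305 W
  P_R7 = (4.254 - 3.988)²/1.8 = 0.03928 W
  P_R8 = (10 - 4.254)²/27000 = 0.001223 W
  P_R9 = (10 - 4.734)²/270 = 0.1027 W
  P_R10 = (10 - 6.256)²/27 = 0.5191 W
  P_R11 = (4.254 - 4.734)²/2.7 = 0.08541 W
  P_R12 = (4.254 - 6.256)²/220 = 0.01823 W
  P_R13 = (4.254 - 6.33)²/33000 = 0.0001307 W
  P_R14 = (4.254 - 6.23)²/160 = 0.02442 W
  P_R15 = (4.254 - 0)²/82 = 0.2207 W
  P_R16 = (4.734 - 6.256)²/15 = 0.1545 W
  P_R17 = (4.734 - 6.33)²/27 = 0.09439 W
  P_R18 = (6.256 - 6.23)²/2.2 = 0.0003065 W
  P_R19 = (6.256 - 3.988)²/160 = 0.03216 W
  P_R20 = (6.23 - 0)²/15000 = 0.002588 W
  P_R21 = (3.988 - 0)²/24 = 0.6626 W
P_total = P_R1 + P_R2 + P_R3 + P_R4 + P_R5 + P_R6 + P_R7 + P_R8 + P_R9 + P_R10 + P_R11 + P_R12 + P_R13 + P_R14 + P_R15 + P_R16 + P_R17 + P_R18 + P_R19 + P_R20 + P_R21 = 2.209 W

Final answer: 2.209 W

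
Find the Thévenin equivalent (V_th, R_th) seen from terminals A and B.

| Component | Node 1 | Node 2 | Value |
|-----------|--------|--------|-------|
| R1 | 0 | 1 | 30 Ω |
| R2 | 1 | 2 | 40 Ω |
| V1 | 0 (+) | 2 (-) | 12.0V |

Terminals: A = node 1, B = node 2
Step 1 — V_th is the open-circuit voltage V_A - V_B (nothing connected across the terminals).
Nodal analysis, taking node 2 as the 0 V reference.
Source V1 fixes V_0 = 12 V.
KCL at each unknown node (sum of currents leaving = 0; resistances in Ω):
  Node 1: (V_1 - 12)/30 + (V_1 - 0)/40 = 0
Collecting terms: 0.05833 × V_1 = 0.4  =>  V_1 = 6.857 V
V_th = V_1 - V_2 = 6.857 - 0 = 6.857 V
Step 2 — R_th: zero the source — replace V1 by a short circuit (node 2 merges into node 0) — and find the resistance seen between A (node 1) and B (node 0).
Reduce the network between node 1 (A) and node 0 (B) by series/parallel combination:
  Rp1 = R1 ‖ R2 (parallel, both between nodes 0 and 1) = 1/(1/30 + 1/40) = 17.14 Ω
R_th = 17.14 Ω

Final answer: V_th = 6.857 V, R_th = 17.14 Ω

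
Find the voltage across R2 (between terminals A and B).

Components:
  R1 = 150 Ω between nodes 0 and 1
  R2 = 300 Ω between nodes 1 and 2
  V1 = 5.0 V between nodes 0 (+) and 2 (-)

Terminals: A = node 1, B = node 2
R1 and R2 are in series across V1 (node 0 → node 1 → node 2), and the output A–B is taken across R2, so this is a voltage divider.
Series current: I = V1/(R1 + R2) = 5/(150 + 300) = 5/450 = 0.01111 A
V_R2 = I × R2 = V1 × R2/(R1 + R2) = 5 × 300/450 = 3.333 V

Final answer: 3.333 V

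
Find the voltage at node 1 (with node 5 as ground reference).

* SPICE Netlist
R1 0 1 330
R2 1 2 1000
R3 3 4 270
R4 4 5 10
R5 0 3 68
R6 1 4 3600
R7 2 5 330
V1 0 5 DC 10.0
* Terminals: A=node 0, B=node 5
Nodal analysis, taking node 5 as the 0 V reference.
Source V1 fixes V_0 = 10 V.
KCL at each unknown node (sum of currents leaving = 0; resistances in Ω):
  Node 1: (V_1 - 10)/330 + (V_1 - V_2)/1000 + (V_1 - V_4)/3600 = 0
  Node 2: (V_2 - V_1)/1000 + (V_2 - 0)/330 = 0
  Node 3: (V_3 - V_4)/270 + (V_3 - 10)/68 = 0
  Node 4: (V_4 - V_3)/270 + (V_4 - 0)/10 + (V_4 - V_1)/3600 = 0
Collecting terms (coefficients in siemens):
  0.004308·V_1 - 0.001·V_2 - 0.0002778·V_4 = 0.0303
  0.00403·V_2 - 0.001·V_1 = 0
  0.01841·V_3 - 0.003704·V_4 = 0.1471
  0.104·V_4 - 0.0002778·V_1 - 0.003704·V_3 = 0
Solving these 4 simultaneous equations (Gaussian elimination) gives:
  V_1 = 7.485 V, V_2 = 1.857 V, V_3 = 8.05 V, V_4 = 0.3067 V
The requested potential is V_1 = 7.485 V.

Final answer: V_1 = 7.485 V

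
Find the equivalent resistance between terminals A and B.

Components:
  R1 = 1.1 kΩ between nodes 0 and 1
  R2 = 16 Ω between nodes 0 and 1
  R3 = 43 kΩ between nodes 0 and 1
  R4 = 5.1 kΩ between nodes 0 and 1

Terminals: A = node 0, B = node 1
Reduce the network between node 0 (A) and node 1 (B) by series/parallel combination:
  Rp1 = R1 ‖ R2 ‖ R3 ‖ R4 (parallel, all between nodes 0 and 1) = 1/(1/1100 + 1/16 + 1/43000 + 1/5100) = 15.72 Ω
R_eq = 15.72 Ω

Final answer: 15.72 Ω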